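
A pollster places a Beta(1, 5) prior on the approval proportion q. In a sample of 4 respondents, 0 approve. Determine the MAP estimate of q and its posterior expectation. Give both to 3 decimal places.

MAP = 0.000, posterior mean = 0.100

Posterior: Beta(1+0, 5+4) = Beta(1, 9).
Since α = 1 ≤ 1 and β > 1, the Beta density is monotone decreasing on [0,1]; the mode is at 0.
Mean = 1/(1+9) = 0.100.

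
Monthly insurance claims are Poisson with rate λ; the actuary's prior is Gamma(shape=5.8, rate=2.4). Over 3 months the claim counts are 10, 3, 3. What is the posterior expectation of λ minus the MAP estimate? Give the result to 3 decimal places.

Σ counts = 16. Posterior: Gamma(shape = 5.8+16 = 21.8, rate = 2.4+3 = 5.4).
Mode = (α−1)/β = 20.8/5.4 = 3.852.
Mean = α/β = 21.8/5.4 = 4.037.
Difference = 4.037 − 3.852 = 0.185.

0.185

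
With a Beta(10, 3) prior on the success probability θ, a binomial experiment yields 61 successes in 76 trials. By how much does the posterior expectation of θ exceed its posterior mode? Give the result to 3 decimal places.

Posterior: Beta(10+61, 3+15) = Beta(71, 18).
Mode = (71−1)/(71+18−2) = 70/87 = 0.805.
Mean = 71/(71+18) = 71/89 = 0.798.
Difference = 0.798 − 0.805 = -0.007.

-0.007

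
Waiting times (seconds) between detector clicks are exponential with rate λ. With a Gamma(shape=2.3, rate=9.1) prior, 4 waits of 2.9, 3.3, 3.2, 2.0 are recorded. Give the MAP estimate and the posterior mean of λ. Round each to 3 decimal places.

Σ times = 11.4. Posterior: Gamma(shape = 2.3+4 = 6.3, rate = 9.1+11.4 = 20.5).
Mode = (α−1)/β = 5.3/20.5 = 0.259.
Mean = α/β = 6.3/20.5 = 0.307.
Right-skewed posterior ⇒ mode < mean.

MAP: 0.259. Posterior mean: 0.307.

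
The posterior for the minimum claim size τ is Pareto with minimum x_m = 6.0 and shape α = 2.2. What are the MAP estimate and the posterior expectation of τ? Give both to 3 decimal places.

The Pareto density is strictly decreasing on [x_m, ∞), so the mode is x_m = 6.000.
Mean = α·x_m/(α−1) = 2.2·6.0/1.2 = 11.000.

MAP = 6.000, posterior mean = 11.000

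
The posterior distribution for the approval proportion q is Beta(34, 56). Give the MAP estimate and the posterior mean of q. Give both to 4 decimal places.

Mode = (34−1)/(34+56−2) = 33/88 = 0.3750.
Mean = 34/(34+56) = 34/90 = 0.3778.

MAP = 0.3750, posterior mean = 0.3778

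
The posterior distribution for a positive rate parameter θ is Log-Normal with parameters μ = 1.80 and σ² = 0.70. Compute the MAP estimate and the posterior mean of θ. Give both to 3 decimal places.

Mode = exp(μ − σ²) = exp(1.10) = 3.004.
Mean = exp(μ + σ²/2) = exp(2.150) = 8.585.
Right-skewed posterior ⇒ mode < mean.

MAP: 3.004. Posterior mean: 8.585.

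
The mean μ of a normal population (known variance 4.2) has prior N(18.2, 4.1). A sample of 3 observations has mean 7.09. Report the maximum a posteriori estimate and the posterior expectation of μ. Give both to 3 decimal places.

MAP = 9.918; posterior mean = 9.918

Posterior for μ is Normal. Precision-weighted mean: (1/4.1·18.2 + 3/4.2·7.09) / (1/4.1 + 3/4.2) = 9.918.
A Normal posterior is symmetric, so mode = mean.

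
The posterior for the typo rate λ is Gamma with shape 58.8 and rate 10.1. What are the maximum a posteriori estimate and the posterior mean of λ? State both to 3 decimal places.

MAP: 5.723. Posterior mean: 5.822.

Mode = (α−1)/β = 57.8/10.1 = 5.723.
Mean = α/β = 58.8/10.1 = 5.822.
The posterior is right-skewed, so the mean exceeds the mode.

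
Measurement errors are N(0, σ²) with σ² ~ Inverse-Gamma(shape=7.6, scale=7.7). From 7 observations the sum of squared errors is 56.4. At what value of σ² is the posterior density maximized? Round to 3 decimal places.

Posterior: Inverse-Gamma(shape = 7.6+7/2 = 11.1, scale = 7.7+56.4/2 = 35.9).
Mode = β/(α+1) = 35.9/12.1 = 2.967.
Mean = β/(α−1) = 35.9/10.1 = 3.554.
This is the posterior mode — the MAP estimate.

2.967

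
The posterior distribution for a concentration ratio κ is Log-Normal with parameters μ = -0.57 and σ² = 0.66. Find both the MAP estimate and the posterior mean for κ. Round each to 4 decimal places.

κ_MAP = 0.2923, E[κ|data] = 0.7866

Mode = exp(μ − σ²) = exp(-1.23) = 0.2923.
Mean = exp(μ + σ²/2) = exp(-0.240) = 0.7866.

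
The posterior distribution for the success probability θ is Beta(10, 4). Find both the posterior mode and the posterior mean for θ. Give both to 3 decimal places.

Mode = (10−1)/(10+4−2) = 9/12 = 0.750.
Mean = 10/(10+4) = 10/14 = 0.714.

MAP: 0.750. Posterior mean: 0.714.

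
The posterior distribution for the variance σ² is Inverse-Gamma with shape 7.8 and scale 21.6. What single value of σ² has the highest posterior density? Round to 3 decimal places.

2.455

Mode = β/(α+1) = 21.6/8.8 = 2.455.
Mean = β/(α−1) = 21.6/6.8 = 3.176.
This is the posterior mode — the MAP estimate.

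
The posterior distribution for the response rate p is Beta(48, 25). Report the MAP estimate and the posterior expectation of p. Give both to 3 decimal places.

MAP: 0.662. Posterior mean: 0.658.

Mode = (48−1)/(48+25−2) = 47/71 = 0.662.
Mean = 48/(48+25) = 48/73 = 0.658.
The mean is pulled below the mode by the posterior's left skew.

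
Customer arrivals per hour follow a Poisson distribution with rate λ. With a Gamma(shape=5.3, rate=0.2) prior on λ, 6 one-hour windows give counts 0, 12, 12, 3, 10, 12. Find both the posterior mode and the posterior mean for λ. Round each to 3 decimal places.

Σ counts = 49. Posterior: Gamma(shape = 5.3+49 = 54.3, rate = 0.2+6 = 6.2).
Mode = (α−1)/β = 53.3/6.2 = 8.597.
Mean = α/β = 54.3/6.2 = 8.758.
The mean is pulled above the mode by the posterior's right skew.

MAP = 8.597, posterior mean = 8.758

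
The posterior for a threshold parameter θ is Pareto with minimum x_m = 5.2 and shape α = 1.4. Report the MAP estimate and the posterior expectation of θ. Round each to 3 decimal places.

θ_MAP = 5.200, E[θ|data] = 18.200

The Pareto density is strictly decreasing on [x_m, ∞), so the mode is x_m = 5.200.
Mean = α·x_m/(α−1) = 1.4·5.2/0.4 = 18.200.
Right-skewed posterior ⇒ mode < mean.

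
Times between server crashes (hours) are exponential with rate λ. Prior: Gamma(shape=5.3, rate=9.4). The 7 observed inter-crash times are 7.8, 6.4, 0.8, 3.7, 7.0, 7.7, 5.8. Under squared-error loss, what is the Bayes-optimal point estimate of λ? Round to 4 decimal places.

0.2531

Σ times = 39.2. Posterior: Gamma(shape = 5.3+7 = 12.3, rate = 9.4+39.2 = 48.6).
Mode = (α−1)/β = 11.3/48.6 = 0.2325.
Mean = α/β = 12.3/48.6 = 0.2531.
Squared-error loss ⇒ the optimal estimator is the posterior mean.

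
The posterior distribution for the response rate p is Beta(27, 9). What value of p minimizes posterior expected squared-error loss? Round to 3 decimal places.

Mode = (27−1)/(27+9−2) = 26/34 = 0.765.
Mean = 27/(27+9) = 27/36 = 0.750.
Squared-error loss ⇒ the optimal estimator is the posterior mean.

0.750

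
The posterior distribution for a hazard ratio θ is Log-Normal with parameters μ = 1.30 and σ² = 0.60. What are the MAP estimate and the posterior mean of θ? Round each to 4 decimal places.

MAP = 2.0138, posterior mean = 4.9530

Mode = exp(μ − σ²) = exp(0.70) = 2.0138.
Mean = exp(μ + σ²/2) = exp(1.600) = 4.9530.
The posterior is right-skewed, so the mean exceeds the mode.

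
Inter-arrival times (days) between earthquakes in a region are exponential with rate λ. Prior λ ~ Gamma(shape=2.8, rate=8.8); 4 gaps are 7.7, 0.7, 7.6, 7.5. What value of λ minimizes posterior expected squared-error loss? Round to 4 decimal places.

0.2105

Σ times = 23.5. Posterior: Gamma(shape = 2.8+4 = 6.8, rate = 8.8+23.5 = 32.3).
Mode = (α−1)/β = 5.8/32.3 = 0.1796.
Mean = α/β = 6.8/32.3 = 0.2105.
Squared-error loss ⇒ the optimal estimator is the posterior mean.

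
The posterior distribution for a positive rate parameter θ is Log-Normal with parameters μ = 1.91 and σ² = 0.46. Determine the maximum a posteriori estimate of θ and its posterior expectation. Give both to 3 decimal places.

Mode = exp(μ − σ²) = exp(1.45) = 4.263.
Mean = exp(μ + σ²/2) = exp(2.140) = 8.499.

θ_MAP = 4.263, E[θ|data] = 8.499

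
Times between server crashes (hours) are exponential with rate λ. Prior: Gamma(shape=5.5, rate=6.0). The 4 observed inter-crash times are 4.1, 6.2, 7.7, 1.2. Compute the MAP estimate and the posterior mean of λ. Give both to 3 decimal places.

MAP: 0.337. Posterior mean: 0.377.

Σ times = 19.2. Posterior: Gamma(shape = 5.5+4 = 9.5, rate = 6.0+19.2 = 25.2).
Mode = (α−1)/β = 8.5/25.2 = 0.337.
Mean = α/β = 9.5/25.2 = 0.377.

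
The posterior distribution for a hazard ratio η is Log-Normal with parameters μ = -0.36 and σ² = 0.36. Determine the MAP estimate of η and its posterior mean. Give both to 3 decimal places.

η_MAP = 0.487, E[η|data] = 0.835

Mode = exp(μ − σ²) = exp(-0.72) = 0.487.
Mean = exp(μ + σ²/2) = exp(-0.180) = 0.835.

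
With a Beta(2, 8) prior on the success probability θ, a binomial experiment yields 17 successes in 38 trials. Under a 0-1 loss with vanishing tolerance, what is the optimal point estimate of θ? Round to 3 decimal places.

Posterior: Beta(2+17, 8+21) = Beta(19, 29).
Mode = (19−1)/(19+29−2) = 18/46 = 0.391.
Mean = 19/(19+29) = 19/48 = 0.396.
This is the posterior mode — the MAP estimate.

0.391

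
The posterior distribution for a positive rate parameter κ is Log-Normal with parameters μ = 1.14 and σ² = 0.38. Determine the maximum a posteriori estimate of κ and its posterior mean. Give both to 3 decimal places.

MAP: 2.138. Posterior mean: 3.781.

Mode = exp(μ − σ²) = exp(0.76) = 2.138.
Mean = exp(μ + σ²/2) = exp(1.330) = 3.781.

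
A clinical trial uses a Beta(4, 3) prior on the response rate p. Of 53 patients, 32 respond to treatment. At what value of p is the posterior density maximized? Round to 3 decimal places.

Posterior: Beta(4+32, 3+21) = Beta(36, 24).
Mode = (36−1)/(36+24−2) = 35/58 = 0.603.
Mean = 36/(36+24) = 36/60 = 0.600.
This is the posterior mode — the MAP estimate.

0.603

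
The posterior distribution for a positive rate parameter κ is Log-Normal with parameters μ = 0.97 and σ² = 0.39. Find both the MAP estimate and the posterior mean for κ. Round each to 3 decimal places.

Mode = exp(μ − σ²) = exp(0.58) = 1.786.
Mean = exp(μ + σ²/2) = exp(1.165) = 3.206.

MAP: 1.786. Posterior mean: 3.206.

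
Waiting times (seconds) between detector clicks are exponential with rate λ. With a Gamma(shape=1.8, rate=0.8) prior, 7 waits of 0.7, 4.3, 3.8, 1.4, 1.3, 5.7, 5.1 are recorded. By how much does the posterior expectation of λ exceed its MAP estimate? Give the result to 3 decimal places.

Σ times = 22.3. Posterior: Gamma(shape = 1.8+7 = 8.8, rate = 0.8+22.3 = 23.1).
Mode = (α−1)/β = 7.8/23.1 = 0.338.
Mean = α/β = 8.8/23.1 = 0.381.
Difference = 0.381 − 0.338 = 0.043.

0.043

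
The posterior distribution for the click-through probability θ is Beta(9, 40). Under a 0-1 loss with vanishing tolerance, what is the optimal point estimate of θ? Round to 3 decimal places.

0.170

Mode = (9−1)/(9+40−2) = 8/47 = 0.170.
Mean = 9/(9+40) = 9/49 = 0.184.
This is the posterior mode — the MAP estimate.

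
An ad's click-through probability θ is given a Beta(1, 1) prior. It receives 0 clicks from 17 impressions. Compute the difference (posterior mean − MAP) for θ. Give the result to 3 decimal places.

Posterior: Beta(1+0, 1+17) = Beta(1, 18).
Since α = 1 ≤ 1 and β > 1, the Beta density is monotone decreasing on [0,1]; the mode is at 0.
Mean = 1/(1+18) = 0.053.
Difference = 0.053 − 0.000 = 0.053.

0.053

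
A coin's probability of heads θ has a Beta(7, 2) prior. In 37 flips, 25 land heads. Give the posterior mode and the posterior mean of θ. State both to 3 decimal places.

Posterior: Beta(7+25, 2+12) = Beta(32, 14).
Mode = (32−1)/(32+14−2) = 31/44 = 0.705.
Mean = 32/(32+14) = 32/46 = 0.696.

MAP = 0.705; posterior mean = 0.696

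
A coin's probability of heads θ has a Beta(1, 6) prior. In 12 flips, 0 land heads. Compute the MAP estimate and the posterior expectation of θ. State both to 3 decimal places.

θ_MAP = 0.000, E[θ|data] = 0.053

Posterior: Beta(1+0, 6+12) = Beta(1, 18).
Since α = 1 ≤ 1 and β > 1, the Beta density is monotone decreasing on [0,1]; the mode is at 0.
Mean = 1/(1+18) = 0.053.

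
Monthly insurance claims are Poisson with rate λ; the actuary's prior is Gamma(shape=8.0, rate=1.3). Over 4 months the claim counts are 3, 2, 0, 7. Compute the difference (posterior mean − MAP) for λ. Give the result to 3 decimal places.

Σ counts = 12. Posterior: Gamma(shape = 8.0+12 = 20.0, rate = 1.3+4 = 5.3).
Mode = (α−1)/β = 19.0/5.3 = 3.585.
Mean = α/β = 20.0/5.3 = 3.774.
Difference = 3.774 − 3.585 = 0.189.

0.189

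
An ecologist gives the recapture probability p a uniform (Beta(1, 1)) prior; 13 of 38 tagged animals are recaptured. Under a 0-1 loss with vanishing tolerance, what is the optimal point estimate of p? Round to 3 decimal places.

0.342

Posterior: Beta(1+13, 1+25) = Beta(14, 26).
Mode = (14−1)/(14+26−2) = 13/38 = 0.342.
With a flat prior the MAP equals the MLE, 13/38.
Mean = 14/(14+26) = 14/40 = 0.350.
This is the posterior mode — the MAP estimate.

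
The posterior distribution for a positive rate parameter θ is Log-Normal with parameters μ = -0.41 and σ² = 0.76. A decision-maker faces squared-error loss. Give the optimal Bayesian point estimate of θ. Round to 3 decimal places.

0.970

Mode = exp(μ − σ²) = exp(-1.17) = 0.310.
Mean = exp(μ + σ²/2) = exp(-0.030) = 0.970.
Squared-error loss ⇒ the optimal estimator is the posterior mean.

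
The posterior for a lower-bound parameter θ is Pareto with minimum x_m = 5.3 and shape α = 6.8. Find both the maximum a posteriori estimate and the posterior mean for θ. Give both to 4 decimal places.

The Pareto density is strictly decreasing on [x_m, ∞), so the mode is x_m = 5.3000.
Mean = α·x_m/(α−1) = 6.8·5.3/5.8 = 6.2138.
The mean is pulled above the mode by the posterior's right skew.

maximum a posteriori estimate = 5.3000, posterior mean = 6.2138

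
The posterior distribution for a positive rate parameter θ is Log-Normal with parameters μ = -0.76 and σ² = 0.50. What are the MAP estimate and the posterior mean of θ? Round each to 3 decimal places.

Mode = exp(μ − σ²) = exp(-1.26) = 0.284.
Mean = exp(μ + σ²/2) = exp(-0.510) = 0.600.

θ_MAP = 0.284, E[θ|data] = 0.600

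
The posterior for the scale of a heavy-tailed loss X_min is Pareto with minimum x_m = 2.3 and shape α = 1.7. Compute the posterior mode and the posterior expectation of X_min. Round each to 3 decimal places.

The Pareto density is strictly decreasing on [x_m, ∞), so the mode is x_m = 2.300.
Mean = α·x_m/(α−1) = 1.7·2.3/0.7 = 5.586.

X_min_MAP = 2.300, E[X_min|data] = 5.586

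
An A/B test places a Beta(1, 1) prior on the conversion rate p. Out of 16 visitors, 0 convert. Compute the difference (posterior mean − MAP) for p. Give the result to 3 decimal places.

0.056

Posterior: Beta(1+0, 1+16) = Beta(1, 17).
Since α = 1 ≤ 1 and β > 1, the Beta density is monotone decreasing on [0,1]; the mode is at 0.
Mean = 1/(1+17) = 0.056.
Difference = 0.056 − 0.000 = 0.056.
The posterior is right-skewed, so the mean exceeds the mode.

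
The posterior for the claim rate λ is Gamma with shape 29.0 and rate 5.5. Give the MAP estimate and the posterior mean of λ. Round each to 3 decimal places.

λ_MAP = 5.091, E[λ|data] = 5.273

Mode = (α−1)/β = 28.0/5.5 = 5.091.
Mean = α/β = 29.0/5.5 = 5.273.
Right-skewed posterior ⇒ mode < mean.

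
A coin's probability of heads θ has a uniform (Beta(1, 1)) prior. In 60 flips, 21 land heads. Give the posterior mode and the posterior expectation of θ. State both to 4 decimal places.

Posterior: Beta(1+21, 1+39) = Beta(22, 40).
Mode = (22−1)/(22+40−2) = 21/60 = 0.3500.
Mean = 22/(22+40) = 22/62 = 0.3548.
Mean > mode: the posterior has a right tail.

posterior mode = 0.3500, posterior expectation = 0.3548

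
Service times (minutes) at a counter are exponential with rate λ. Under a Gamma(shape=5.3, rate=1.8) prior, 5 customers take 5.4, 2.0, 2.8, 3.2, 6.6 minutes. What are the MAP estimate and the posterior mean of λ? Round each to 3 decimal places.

MAP: 0.427. Posterior mean: 0.472.

Σ times = 20.0. Posterior: Gamma(shape = 5.3+5 = 10.3, rate = 1.8+20.0 = 21.8).
Mode = (α−1)/β = 9.3/21.8 = 0.427.
Mean = α/β = 10.3/21.8 = 0.472.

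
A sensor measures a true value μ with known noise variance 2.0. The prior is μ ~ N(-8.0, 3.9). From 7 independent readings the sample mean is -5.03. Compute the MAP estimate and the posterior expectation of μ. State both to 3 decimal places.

MAP: -5.233. Posterior mean: -5.233.

Posterior for μ is Normal. Precision-weighted mean: (1/3.9·-8.0 + 7/2.0·-5.03) / (1/3.9 + 7/2.0) = -5.233.
A Normal posterior is symmetric, so mode = mean.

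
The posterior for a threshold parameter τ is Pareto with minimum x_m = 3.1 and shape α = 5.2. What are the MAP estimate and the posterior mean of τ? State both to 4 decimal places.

MAP: 3.1000. Posterior mean: 3.8381.

The Pareto density is strictly decreasing on [x_m, ∞), so the mode is x_m = 3.1000.
Mean = α·x_m/(α−1) = 5.2·3.1/4.2 = 3.8381.
Right-skewed posterior ⇒ mode < mean.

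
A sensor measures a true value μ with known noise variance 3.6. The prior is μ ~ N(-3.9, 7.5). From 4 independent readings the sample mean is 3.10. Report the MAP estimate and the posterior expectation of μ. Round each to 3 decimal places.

Posterior for μ is Normal. Precision-weighted mean: (1/7.5·-3.9 + 4/3.6·3.10) / (1/7.5 + 4/3.6) = 2.350.
A Normal posterior is symmetric, so mode = mean.

MAP estimate = 2.350, posterior expectation = 2.350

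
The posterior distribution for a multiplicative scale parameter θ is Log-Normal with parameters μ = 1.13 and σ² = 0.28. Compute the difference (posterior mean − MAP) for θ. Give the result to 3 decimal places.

1.221

Mode = exp(μ − σ²) = exp(0.85) = 2.340.
Mean = exp(μ + σ²/2) = exp(1.270) = 3.561.
Difference = 3.561 − 2.340 = 1.221.
Mean > mode: the posterior has a right tail.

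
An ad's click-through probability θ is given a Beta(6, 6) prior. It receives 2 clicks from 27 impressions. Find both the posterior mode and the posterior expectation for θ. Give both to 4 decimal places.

Posterior: Beta(6+2, 6+25) = Beta(8, 31).
Mode = (8−1)/(8+31−2) = 7/37 = 0.1892.
Mean = 8/(8+31) = 8/39 = 0.2051.
Right-skewed posterior ⇒ mode < mean.

posterior mode = 0.1892, posterior expectation = 0.2051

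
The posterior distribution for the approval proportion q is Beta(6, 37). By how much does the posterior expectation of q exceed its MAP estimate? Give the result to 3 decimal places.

0.018

Mode = (6−1)/(6+37−2) = 5/41 = 0.122.
Mean = 6/(6+37) = 6/43 = 0.140.
Difference = 0.140 − 0.122 = 0.018.
Right-skewed posterior ⇒ mode < mean.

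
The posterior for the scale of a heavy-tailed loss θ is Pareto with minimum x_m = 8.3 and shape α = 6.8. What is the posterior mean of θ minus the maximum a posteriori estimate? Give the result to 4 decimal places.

1.4310

The Pareto density is strictly decreasing on [x_m, ∞), so the mode is x_m = 8.3000.
Mean = α·x_m/(α−1) = 6.8·8.3/5.8 = 9.7310.
Difference = 9.7310 − 8.3000 = 1.4310.
Mean > mode: the posterior has a right tail.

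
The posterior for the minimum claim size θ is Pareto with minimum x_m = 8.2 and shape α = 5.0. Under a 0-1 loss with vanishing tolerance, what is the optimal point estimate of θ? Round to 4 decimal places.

8.2000

The Pareto density is strictly decreasing on [x_m, ∞), so the mode is x_m = 8.2000.
Mean = α·x_m/(α−1) = 5.0·8.2/4.0 = 10.2500.
This is the posterior mode — the MAP estimate.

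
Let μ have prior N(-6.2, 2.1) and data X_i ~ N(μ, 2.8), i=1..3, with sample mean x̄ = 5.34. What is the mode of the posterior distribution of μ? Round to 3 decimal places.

1.789

Posterior for μ is Normal. Precision-weighted mean: (1/2.1·-6.2 + 3/2.8·5.34) / (1/2.1 + 3/2.8) = 1.789.
A Normal posterior is symmetric, so mode = mean.
This is the posterior mode — the MAP estimate.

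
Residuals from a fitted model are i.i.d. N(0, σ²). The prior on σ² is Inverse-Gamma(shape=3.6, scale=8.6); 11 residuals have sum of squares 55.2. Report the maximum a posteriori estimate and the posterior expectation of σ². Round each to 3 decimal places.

MAP: 3.584. Posterior mean: 4.469.

Posterior: Inverse-Gamma(shape = 3.6+11/2 = 9.1, scale = 8.6+55.2/2 = 36.2).
Mode = β/(α+1) = 36.2/10.1 = 3.584.
Mean = β/(α−1) = 36.2/8.1 = 4.469.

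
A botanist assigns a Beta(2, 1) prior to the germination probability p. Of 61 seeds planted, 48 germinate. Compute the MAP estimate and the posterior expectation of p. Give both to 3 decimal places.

p_MAP = 0.790, E[p|data] = 0.781

Posterior: Beta(2+48, 1+13) = Beta(50, 14).
Mode = (50−1)/(50+14−2) = 49/62 = 0.790.
Mean = 50/(50+14) = 50/64 = 0.781.
The mean is pulled below the mode by the posterior's left skew.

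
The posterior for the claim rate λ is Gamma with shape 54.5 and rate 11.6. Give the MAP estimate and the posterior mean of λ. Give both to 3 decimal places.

MAP: 4.612. Posterior mean: 4.698.

Mode = (α−1)/β = 53.5/11.6 = 4.612.
Mean = α/β = 54.5/11.6 = 4.698.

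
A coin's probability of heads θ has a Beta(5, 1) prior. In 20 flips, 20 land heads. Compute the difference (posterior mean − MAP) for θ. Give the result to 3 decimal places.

-0.038

Posterior: Beta(5+20, 1+0) = Beta(25, 1).
Since β = 1 ≤ 1 and α > 1, the Beta density is monotone increasing on [0,1]; the mode is at 1.
Mean = 25/(25+1) = 0.962.
Difference = 0.962 − 1.000 = -0.038.
The mean is pulled below the mode by the posterior's left skew.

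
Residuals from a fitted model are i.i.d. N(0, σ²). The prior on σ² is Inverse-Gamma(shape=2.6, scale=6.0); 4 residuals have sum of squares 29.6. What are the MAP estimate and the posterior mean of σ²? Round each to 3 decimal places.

Posterior: Inverse-Gamma(shape = 2.6+4/2 = 4.6, scale = 6.0+29.6/2 = 20.8).
Mode = β/(α+1) = 20.8/5.6 = 3.714.
Mean = β/(α−1) = 20.8/3.6 = 5.778.

MAP = 3.714; posterior mean = 5.778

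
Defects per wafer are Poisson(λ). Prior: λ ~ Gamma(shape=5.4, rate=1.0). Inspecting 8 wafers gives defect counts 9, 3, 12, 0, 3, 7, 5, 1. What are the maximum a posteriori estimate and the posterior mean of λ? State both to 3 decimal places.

λ_MAP = 4.933, E[λ|data] = 5.044

Σ counts = 40. Posterior: Gamma(shape = 5.4+40 = 45.4, rate = 1.0+8 = 9.0).
Mode = (α−1)/β = 44.4/9.0 = 4.933.
Mean = α/β = 45.4/9.0 = 5.044.
Mean > mode: the posterior has a right tail.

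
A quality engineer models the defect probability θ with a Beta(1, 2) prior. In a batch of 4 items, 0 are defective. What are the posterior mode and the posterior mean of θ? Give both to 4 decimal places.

Posterior: Beta(1+0, 2+4) = Beta(1, 6).
Since α = 1 ≤ 1 and β > 1, the Beta density is monotone decreasing on [0,1]; the mode is at 0.
Mean = 1/(1+6) = 0.1429.
The posterior is right-skewed, so the mean exceeds the mode.

MAP = 0.0000, posterior mean = 0.1429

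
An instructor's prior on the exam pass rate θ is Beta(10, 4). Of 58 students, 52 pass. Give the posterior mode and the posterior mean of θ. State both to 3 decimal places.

posterior mode = 0.871, posterior mean = 0.861

Posterior: Beta(10+52, 4+6) = Beta(62, 10).
Mode = (62−1)/(62+10−2) = 61/70 = 0.871.
Mean = 62/(62+10) = 62/72 = 0.861.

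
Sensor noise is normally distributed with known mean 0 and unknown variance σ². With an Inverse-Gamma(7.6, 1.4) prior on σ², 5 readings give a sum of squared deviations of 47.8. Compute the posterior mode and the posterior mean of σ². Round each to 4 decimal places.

MAP = 2.2793; posterior mean = 2.7802

Posterior: Inverse-Gamma(shape = 7.6+5/2 = 10.1, scale = 1.4+47.8/2 = 25.3).
Mode = β/(α+1) = 25.3/11.1 = 2.2793.
Mean = β/(α−1) = 25.3/9.1 = 2.7802.
The posterior is right-skewed, so the mean exceeds the mode.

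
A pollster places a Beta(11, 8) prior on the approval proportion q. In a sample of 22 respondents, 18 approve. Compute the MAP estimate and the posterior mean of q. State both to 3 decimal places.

MAP: 0.718. Posterior mean: 0.707.

Posterior: Beta(11+18, 8+4) = Beta(29, 12).
Mode = (29−1)/(29+12−2) = 28/39 = 0.718.
Mean = 29/(29+12) = 29/41 = 0.707.
Mode > mean: the posterior has a left tail.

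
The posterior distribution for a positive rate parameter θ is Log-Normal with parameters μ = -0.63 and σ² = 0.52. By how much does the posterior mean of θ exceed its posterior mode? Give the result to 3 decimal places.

Mode = exp(μ − σ²) = exp(-1.15) = 0.317.
Mean = exp(μ + σ²/2) = exp(-0.370) = 0.691.
Difference = 0.691 − 0.317 = 0.374.

0.374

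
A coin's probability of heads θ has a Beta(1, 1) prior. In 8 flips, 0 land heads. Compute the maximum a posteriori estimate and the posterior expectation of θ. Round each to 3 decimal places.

Posterior: Beta(1+0, 1+8) = Beta(1, 9).
Since α = 1 ≤ 1 and β > 1, the Beta density is monotone decreasing on [0,1]; the mode is at 0.
Mean = 1/(1+9) = 0.100.
Mean > mode: the posterior has a right tail.

MAP = 0.000; posterior mean = 0.100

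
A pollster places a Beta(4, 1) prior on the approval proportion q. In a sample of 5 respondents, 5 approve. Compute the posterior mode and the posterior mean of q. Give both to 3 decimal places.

Posterior: Beta(4+5, 1+0) = Beta(9, 1).
Since β = 1 ≤ 1 and α > 1, the Beta density is monotone increasing on [0,1]; the mode is at 1.
Mean = 9/(9+1) = 0.900.
The posterior is left-skewed, so the mode exceeds the mean.

MAP = 1.000, posterior mean = 0.900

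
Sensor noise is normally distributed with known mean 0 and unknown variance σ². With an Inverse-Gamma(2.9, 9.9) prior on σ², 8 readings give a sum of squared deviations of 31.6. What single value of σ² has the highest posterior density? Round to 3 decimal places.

Posterior: Inverse-Gamma(shape = 2.9+8/2 = 6.9, scale = 9.9+31.6/2 = 25.7).
Mode = β/(α+1) = 25.7/7.9 = 3.253.
Mean = β/(α−1) = 25.7/5.9 = 4.356.
This is the posterior mode — the MAP estimate.

3.253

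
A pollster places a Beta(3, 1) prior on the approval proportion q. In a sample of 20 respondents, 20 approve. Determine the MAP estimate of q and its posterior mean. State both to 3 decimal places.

Posterior: Beta(3+20, 1+0) = Beta(23, 1).
Since β = 1 ≤ 1 and α > 1, the Beta density is monotone increasing on [0,1]; the mode is at 1.
Mean = 23/(23+1) = 0.958.

q_MAP = 1.000, E[q|data] = 0.958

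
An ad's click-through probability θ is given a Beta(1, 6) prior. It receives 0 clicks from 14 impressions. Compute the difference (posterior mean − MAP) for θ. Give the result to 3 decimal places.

Posterior: Beta(1+0, 6+14) = Beta(1, 20).
Since α = 1 ≤ 1 and β > 1, the Beta density is monotone decreasing on [0,1]; the mode is at 0.
Mean = 1/(1+20) = 0.048.
Difference = 0.048 − 0.000 = 0.048.

0.048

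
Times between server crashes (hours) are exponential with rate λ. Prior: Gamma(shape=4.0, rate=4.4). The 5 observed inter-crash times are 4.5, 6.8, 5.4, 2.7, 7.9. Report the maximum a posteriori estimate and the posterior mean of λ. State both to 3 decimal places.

λ_MAP = 0.252, E[λ|data] = 0.284

Σ times = 27.3. Posterior: Gamma(shape = 4.0+5 = 9.0, rate = 4.4+27.3 = 31.7).
Mode = (α−1)/β = 8.0/31.7 = 0.252.
Mean = α/β = 9.0/31.7 = 0.284.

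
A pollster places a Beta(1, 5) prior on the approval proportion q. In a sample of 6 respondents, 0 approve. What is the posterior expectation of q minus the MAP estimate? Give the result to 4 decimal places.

0.0833

Posterior: Beta(1+0, 5+6) = Beta(1, 11).
Since α = 1 ≤ 1 and β > 1, the Beta density is monotone decreasing on [0,1]; the mode is at 0.
Mean = 1/(1+11) = 0.0833.
Difference = 0.0833 − 0.0000 = 0.0833.
The mean is pulled above the mode by the posterior's right skew.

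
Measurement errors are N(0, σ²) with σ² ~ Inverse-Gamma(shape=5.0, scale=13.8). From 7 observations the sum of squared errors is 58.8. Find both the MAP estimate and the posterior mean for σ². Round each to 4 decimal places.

Posterior: Inverse-Gamma(shape = 5.0+7/2 = 8.5, scale = 13.8+58.8/2 = 43.2).
Mode = β/(α+1) = 43.2/9.5 = 4.5474.
Mean = β/(α−1) = 43.2/7.5 = 5.7600.

MAP = 4.5474, posterior mean = 5.7600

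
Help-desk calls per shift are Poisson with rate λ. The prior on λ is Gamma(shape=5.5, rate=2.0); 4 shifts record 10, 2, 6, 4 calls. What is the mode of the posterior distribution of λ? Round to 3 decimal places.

Σ counts = 22. Posterior: Gamma(shape = 5.5+22 = 27.5, rate = 2.0+4 = 6.0).
Mode = (α−1)/β = 26.5/6.0 = 4.417.
Mean = α/β = 27.5/6.0 = 4.583.
This is the posterior mode — the MAP estimate.

4.417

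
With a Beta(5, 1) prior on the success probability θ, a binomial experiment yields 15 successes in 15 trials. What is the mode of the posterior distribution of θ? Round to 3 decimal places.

1.000

Posterior: Beta(5+15, 1+0) = Beta(20, 1).
Since β = 1 ≤ 1 and α > 1, the Beta density is monotone increasing on [0,1]; the mode is at 1.
Mean = 20/(20+1) = 0.952.
This is the posterior mode — the MAP estimate.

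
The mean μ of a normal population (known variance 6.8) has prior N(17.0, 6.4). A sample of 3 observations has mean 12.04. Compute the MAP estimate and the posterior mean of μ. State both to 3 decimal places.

Posterior for μ is Normal. Precision-weighted mean: (1/6.4·17.0 + 3/6.8·12.04) / (1/6.4 + 3/6.8) = 13.337.
A Normal posterior is symmetric, so mode = mean.

MAP = 13.337, posterior mean = 13.337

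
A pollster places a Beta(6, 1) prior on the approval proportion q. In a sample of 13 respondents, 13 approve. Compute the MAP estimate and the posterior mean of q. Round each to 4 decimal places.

Posterior: Beta(6+13, 1+0) = Beta(19, 1).
Since β = 1 ≤ 1 and α > 1, the Beta density is monotone increasing on [0,1]; the mode is at 1.
Mean = 19/(19+1) = 0.9500.
Left-skewed posterior ⇒ mean < mode.

MAP = 1.0000; posterior mean = 0.9500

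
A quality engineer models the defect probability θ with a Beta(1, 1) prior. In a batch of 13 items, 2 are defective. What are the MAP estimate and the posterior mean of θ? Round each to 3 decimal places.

θ_MAP = 0.154, E[θ|data] = 0.200

Posterior: Beta(1+2, 1+11) = Beta(3, 12).
Mode = (3−1)/(3+12−2) = 2/13 = 0.154.
Mean = 3/(3+12) = 3/15 = 0.200.
The mean is pulled above the mode by the posterior's right skew.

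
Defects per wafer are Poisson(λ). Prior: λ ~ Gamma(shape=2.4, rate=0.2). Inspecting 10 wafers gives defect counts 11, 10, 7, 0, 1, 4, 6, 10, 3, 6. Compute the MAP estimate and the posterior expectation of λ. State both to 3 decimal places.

MAP estimate = 5.824, posterior expectation = 5.922

Σ counts = 58. Posterior: Gamma(shape = 2.4+58 = 60.4, rate = 0.2+10 = 10.2).
Mode = (α−1)/β = 59.4/10.2 = 5.824.
Mean = α/β = 60.4/10.2 = 5.922.
Right-skewed posterior ⇒ mode < mean.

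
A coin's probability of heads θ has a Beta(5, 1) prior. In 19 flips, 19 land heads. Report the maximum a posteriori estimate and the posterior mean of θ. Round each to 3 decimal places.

Posterior: Beta(5+19, 1+0) = Beta(24, 1).
Since β = 1 ≤ 1 and α > 1, the Beta density is monotone increasing on [0,1]; the mode is at 1.
Mean = 24/(24+1) = 0.960.

θ_MAP = 1.000, E[θ|data] = 0.960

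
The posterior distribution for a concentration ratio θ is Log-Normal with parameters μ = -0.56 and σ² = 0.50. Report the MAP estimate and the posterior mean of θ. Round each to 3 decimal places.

MAP estimate = 0.346, posterior mean = 0.733

Mode = exp(μ − σ²) = exp(-1.06) = 0.346.
Mean = exp(μ + σ²/2) = exp(-0.310) = 0.733.
Mean > mode: the posterior has a right tail.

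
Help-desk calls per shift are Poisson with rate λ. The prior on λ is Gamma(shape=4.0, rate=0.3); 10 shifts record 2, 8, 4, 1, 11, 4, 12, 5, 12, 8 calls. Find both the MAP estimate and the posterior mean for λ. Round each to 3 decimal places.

Σ counts = 67. Posterior: Gamma(shape = 4.0+67 = 71.0, rate = 0.3+10 = 10.3).
Mode = (α−1)/β = 70.0/10.3 = 6.796.
Mean = α/β = 71.0/10.3 = 6.893.
Mean > mode: the posterior has a right tail.

MAP estimate = 6.796, posterior mean = 6.893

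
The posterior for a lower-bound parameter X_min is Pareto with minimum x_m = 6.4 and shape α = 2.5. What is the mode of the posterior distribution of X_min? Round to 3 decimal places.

The Pareto density is strictly decreasing on [x_m, ∞), so the mode is x_m = 6.400.
Mean = α·x_m/(α−1) = 2.5·6.4/1.5 = 10.667.
This is the posterior mode — the MAP estimate.

6.400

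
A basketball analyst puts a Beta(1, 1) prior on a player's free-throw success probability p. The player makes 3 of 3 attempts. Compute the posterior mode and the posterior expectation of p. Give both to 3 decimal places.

Posterior: Beta(1+3, 1+0) = Beta(4, 1).
Since β = 1 ≤ 1 and α > 1, the Beta density is monotone increasing on [0,1]; the mode is at 1.
Mean = 4/(4+1) = 0.800.
Left-skewed posterior ⇒ mean < mode.

MAP = 1.000; posterior mean = 0.800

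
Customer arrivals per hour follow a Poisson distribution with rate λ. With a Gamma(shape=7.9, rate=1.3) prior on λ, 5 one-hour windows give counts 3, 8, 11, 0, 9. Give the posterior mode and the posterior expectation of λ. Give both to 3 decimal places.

MAP = 6.016; posterior mean = 6.175

Σ counts = 31. Posterior: Gamma(shape = 7.9+31 = 38.9, rate = 1.3+5 = 6.3).
Mode = (α−1)/β = 37.9/6.3 = 6.016.
Mean = α/β = 38.9/6.3 = 6.175.
The mean is pulled above the mode by the posterior's right skew.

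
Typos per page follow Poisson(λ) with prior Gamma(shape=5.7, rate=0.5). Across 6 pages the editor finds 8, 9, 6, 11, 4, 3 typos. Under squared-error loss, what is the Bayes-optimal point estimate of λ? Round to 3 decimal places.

Σ counts = 41. Posterior: Gamma(shape = 5.7+41 = 46.7, rate = 0.5+6 = 6.5).
Mode = (α−1)/β = 45.7/6.5 = 7.031.
Mean = α/β = 46.7/6.5 = 7.185.
Squared-error loss ⇒ the optimal estimator is the posterior mean.

7.185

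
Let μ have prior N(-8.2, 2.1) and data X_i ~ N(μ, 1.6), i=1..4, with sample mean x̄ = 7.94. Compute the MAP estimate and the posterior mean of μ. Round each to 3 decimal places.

μ_MAP = 5.358, E[μ|data] = 5.358

Posterior for μ is Normal. Precision-weighted mean: (1/2.1·-8.2 + 4/1.6·7.94) / (1/2.1 + 4/1.6) = 5.358.
A Normal posterior is symmetric, so mode = mean.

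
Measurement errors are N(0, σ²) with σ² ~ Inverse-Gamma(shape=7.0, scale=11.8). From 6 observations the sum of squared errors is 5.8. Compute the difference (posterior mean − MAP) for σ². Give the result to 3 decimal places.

Posterior: Inverse-Gamma(shape = 7.0+6/2 = 10.0, scale = 11.8+5.8/2 = 14.7).
Mode = β/(α+1) = 14.7/11.0 = 1.336.
Mean = β/(α−1) = 14.7/9.0 = 1.633.
Difference = 1.633 − 1.336 = 0.297.

0.297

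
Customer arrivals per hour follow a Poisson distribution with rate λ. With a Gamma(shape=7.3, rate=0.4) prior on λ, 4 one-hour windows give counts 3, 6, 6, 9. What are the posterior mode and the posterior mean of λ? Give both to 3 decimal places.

MAP = 6.886, posterior mean = 7.114

Σ counts = 24. Posterior: Gamma(shape = 7.3+24 = 31.3, rate = 0.4+4 = 4.4).
Mode = (α−1)/β = 30.3/4.4 = 6.886.
Mean = α/β = 31.3/4.4 = 7.114.
Right-skewed posterior ⇒ mode < mean.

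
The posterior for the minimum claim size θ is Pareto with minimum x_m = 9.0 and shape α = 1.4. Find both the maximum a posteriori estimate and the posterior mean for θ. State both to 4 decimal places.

The Pareto density is strictly decreasing on [x_m, ∞), so the mode is x_m = 9.0000.
Mean = α·x_m/(α−1) = 1.4·9.0/0.4 = 31.5000.

MAP = 9.0000, posterior mean = 31.5000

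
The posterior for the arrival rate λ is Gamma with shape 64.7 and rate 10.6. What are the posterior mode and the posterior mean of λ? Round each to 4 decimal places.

MAP: 6.0094. Posterior mean: 6.1038.

Mode = (α−1)/β = 63.7/10.6 = 6.0094.
Mean = α/β = 64.7/10.6 = 6.1038.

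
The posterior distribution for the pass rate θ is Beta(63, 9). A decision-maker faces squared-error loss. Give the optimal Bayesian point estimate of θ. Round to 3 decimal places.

Mode = (63−1)/(63+9−2) = 62/70 = 0.886.
Mean = 63/(63+9) = 63/72 = 0.875.
Squared-error loss ⇒ the optimal estimator is the posterior mean.

0.875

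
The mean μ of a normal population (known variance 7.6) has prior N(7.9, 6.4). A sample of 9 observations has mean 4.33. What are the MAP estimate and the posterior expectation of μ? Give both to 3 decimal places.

MAP: 4.746. Posterior mean: 4.746.

Posterior for μ is Normal. Precision-weighted mean: (1/6.4·7.9 + 9/7.6·4.33) / (1/6.4 + 9/7.6) = 4.746.
A Normal posterior is symmetric, so mode = mean.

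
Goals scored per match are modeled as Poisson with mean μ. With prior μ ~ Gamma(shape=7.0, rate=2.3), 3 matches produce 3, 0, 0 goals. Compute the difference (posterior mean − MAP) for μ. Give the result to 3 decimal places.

Σ counts = 3. Posterior: Gamma(shape = 7.0+3 = 10.0, rate = 2.3+3 = 5.3).
Mode = (α−1)/β = 9.0/5.3 = 1.698.
Mean = α/β = 10.0/5.3 = 1.887.
Difference = 1.887 − 1.698 = 0.189.
The mean is pulled above the mode by the posterior's right skew.

0.189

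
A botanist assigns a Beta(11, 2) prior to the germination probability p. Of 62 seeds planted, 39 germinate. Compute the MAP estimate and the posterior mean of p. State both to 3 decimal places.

Posterior: Beta(11+39, 2+23) = Beta(50, 25).
Mode = (50−1)/(50+25−2) = 49/73 = 0.671.
Mean = 50/(50+25) = 50/75 = 0.667.

MAP = 0.671, posterior mean = 0.667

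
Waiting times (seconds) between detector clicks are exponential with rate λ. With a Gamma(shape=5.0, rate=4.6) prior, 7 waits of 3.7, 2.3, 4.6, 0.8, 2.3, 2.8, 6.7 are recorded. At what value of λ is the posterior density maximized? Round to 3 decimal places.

0.396

Σ times = 23.2. Posterior: Gamma(shape = 5.0+7 = 12.0, rate = 4.6+23.2 = 27.8).
Mode = (α−1)/β = 11.0/27.8 = 0.396.
Mean = α/β = 12.0/27.8 = 0.432.
This is the posterior mode — the MAP estimate.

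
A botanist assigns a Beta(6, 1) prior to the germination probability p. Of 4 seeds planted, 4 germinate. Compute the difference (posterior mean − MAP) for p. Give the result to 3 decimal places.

Posterior: Beta(6+4, 1+0) = Beta(10, 1).
Since β = 1 ≤ 1 and α > 1, the Beta density is monotone increasing on [0,1]; the mode is at 1.
Mean = 10/(10+1) = 0.909.
Difference = 0.909 − 1.000 = -0.091.
Mode > mean: the posterior has a left tail.

-0.091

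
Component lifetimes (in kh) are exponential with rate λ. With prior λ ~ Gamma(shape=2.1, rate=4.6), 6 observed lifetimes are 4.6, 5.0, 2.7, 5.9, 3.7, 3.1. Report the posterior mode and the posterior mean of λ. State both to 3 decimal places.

Σ times = 25.0. Posterior: Gamma(shape = 2.1+6 = 8.1, rate = 4.6+25.0 = 29.6).
Mode = (α−1)/β = 7.1/29.6 = 0.240.
Mean = α/β = 8.1/29.6 = 0.274.
The mean is pulled above the mode by the posterior's right skew.

MAP = 0.240, posterior mean = 0.274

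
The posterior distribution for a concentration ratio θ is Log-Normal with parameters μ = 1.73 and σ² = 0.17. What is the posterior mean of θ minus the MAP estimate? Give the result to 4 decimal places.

1.3823

Mode = exp(μ − σ²) = exp(1.56) = 4.7588.
Mean = exp(μ + σ²/2) = exp(1.815) = 6.1411.
Difference = 6.1411 − 4.7588 = 1.3823.
Right-skewed posterior ⇒ mode < mean.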